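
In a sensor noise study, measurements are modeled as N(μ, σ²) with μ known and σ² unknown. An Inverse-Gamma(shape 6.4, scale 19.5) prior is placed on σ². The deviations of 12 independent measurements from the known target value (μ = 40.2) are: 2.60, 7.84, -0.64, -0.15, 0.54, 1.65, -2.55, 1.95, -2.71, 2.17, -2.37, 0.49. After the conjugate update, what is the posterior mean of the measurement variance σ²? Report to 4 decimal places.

6.0915

With known mean μ and an Inverse-Gamma(α, β) prior on σ², the Normal likelihood is conjugate: posterior is Inv-Gamma(α + n/2, β + Σ(xᵢ−μ)²/2).
Σ(xᵢ−μ)² = (2.60)² + (7.84)² + (-0.64)² + (-0.15)² + (0.54)² + (1.65)² + (-2.55)² + (1.95)² + (-2.71)² + (2.17)² + (-2.37)² + (0.49)² = 99.8868.
Posterior: Inv-Gamma(6.4 + 12/2, 19.5 + 99.8868/2) = Inv-Gamma(12.40, 69.44340).
E[σ²|data] = β/(α−1) = 69.44340/11.40 = 6.0915.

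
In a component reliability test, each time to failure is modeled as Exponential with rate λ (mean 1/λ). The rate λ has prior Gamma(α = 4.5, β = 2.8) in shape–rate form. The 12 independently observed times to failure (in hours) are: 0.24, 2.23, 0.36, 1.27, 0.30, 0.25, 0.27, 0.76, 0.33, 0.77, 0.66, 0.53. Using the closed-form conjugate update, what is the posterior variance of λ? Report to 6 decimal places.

With a Gamma(shape α, rate β) prior on the exponential rate λ, the posterior after n observations with total T = Σxᵢ is Gamma(α+n, β+T).
Sum of observations T = 7.97 hours; n = 12.
Posterior: Gamma(4.5+12, 2.8+7.97) = Gamma(16.5, 10.77).
Var = α/β² = 0.142250.

0.142250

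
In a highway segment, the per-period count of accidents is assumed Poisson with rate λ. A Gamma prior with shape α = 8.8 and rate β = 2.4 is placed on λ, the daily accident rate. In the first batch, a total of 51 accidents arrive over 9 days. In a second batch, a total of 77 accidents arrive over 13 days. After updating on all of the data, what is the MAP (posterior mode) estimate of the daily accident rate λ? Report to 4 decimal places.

With a Gamma(shape α, rate β) prior, the Poisson likelihood is conjugate: the posterior is Gamma(α + ΣXᵢ, β + n).
After batch 1: Gamma(α+S, β+n) = Gamma(8.8+51, 2.4+9) = Gamma(59.8, 11.4).
After batch 2: Gamma(α+S, β+n) = Gamma(59.8+77, 11.4+13) = Gamma(136.8, 24.4).
Mode of Gamma(α,β) for α≥1 is (α−1)/β = 135.8/24.4 = 5.5656.

5.5656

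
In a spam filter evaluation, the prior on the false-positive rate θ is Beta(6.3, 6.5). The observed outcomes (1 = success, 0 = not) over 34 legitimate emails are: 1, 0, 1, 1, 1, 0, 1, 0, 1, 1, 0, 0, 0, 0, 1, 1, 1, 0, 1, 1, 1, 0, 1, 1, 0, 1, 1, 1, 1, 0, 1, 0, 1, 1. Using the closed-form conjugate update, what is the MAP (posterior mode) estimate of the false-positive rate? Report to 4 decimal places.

The Beta prior is conjugate to a Binomial/Bernoulli likelihood; the update adds successes to α and failures to β.
Posterior: Beta(α+k, β+n−k) = Beta(6.3+22, 6.5+12) = Beta(28.3, 18.5).
Mode of Beta(a,b) for a,b>1 is (a−1)/(a+b−2) = 27.3/44.8 = 0.6094.

0.6094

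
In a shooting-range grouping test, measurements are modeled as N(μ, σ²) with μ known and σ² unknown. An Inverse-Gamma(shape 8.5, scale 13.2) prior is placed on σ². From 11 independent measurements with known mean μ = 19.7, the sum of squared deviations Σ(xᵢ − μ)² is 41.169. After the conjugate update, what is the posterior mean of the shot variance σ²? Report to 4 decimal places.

With known mean μ and an Inverse-Gamma(α, β) prior on σ², the Normal likelihood is conjugate: posterior is Inv-Gamma(α + n/2, β + Σ(xᵢ−μ)²/2).
Posterior: Inv-Gamma(8.5 + 11/2, 13.2 + 41.169/2) = Inv-Gamma(14.00, 33.7845).
E[σ²|data] = β/(α−1) = 33.7845/13.00 = 2.5988.

2.5988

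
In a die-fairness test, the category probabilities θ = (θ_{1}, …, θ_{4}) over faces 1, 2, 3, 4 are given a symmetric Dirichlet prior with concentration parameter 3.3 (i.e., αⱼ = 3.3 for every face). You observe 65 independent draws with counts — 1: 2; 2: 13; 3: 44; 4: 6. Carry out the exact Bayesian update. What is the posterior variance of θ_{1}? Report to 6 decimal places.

The Dirichlet prior is conjugate to the Multinomial likelihood: each posterior αⱼ = prior αⱼ + observed count nⱼ.
Posterior concentration: (5.3, 16.3, 47.3, 9.3), total = 78.2.
Var[θ_j] = α_j(Σα−α_j)/((Σα)²(Σα+1)) = 5.3·72.9/(78.2²·79.2) = 0.000798.

0.000798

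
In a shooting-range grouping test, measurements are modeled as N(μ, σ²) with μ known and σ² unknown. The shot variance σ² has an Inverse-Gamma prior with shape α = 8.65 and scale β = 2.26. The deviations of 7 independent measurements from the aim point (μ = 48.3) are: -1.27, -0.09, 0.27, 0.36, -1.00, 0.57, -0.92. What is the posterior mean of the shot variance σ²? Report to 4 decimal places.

0.3818

With known mean μ and an Inverse-Gamma(α, β) prior on σ², the Normal likelihood is conjugate: posterior is Inv-Gamma(α + n/2, β + Σ(xᵢ−μ)²/2).
Σ(xᵢ−μ)² = (-1.27)² + (-0.09)² + (0.27)² + (0.36)² + (-1.00)² + (0.57)² + (-0.92)² = 3.9948.
Posterior: Inv-Gamma(8.65 + 7/2, 2.26 + 3.9948/2) = Inv-Gamma(12.15, 4.25740).
E[σ²|data] = β/(α−1) = 4.25740/11.15 = 0.3818.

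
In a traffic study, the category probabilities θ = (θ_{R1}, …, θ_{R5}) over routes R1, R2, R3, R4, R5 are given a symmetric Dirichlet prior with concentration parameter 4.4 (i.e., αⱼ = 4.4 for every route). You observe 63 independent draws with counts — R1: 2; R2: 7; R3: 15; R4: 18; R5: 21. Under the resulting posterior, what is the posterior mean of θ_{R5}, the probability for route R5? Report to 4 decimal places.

0.2988

The Dirichlet prior is conjugate to the Multinomial likelihood: each posterior αⱼ = prior αⱼ + observed count nⱼ.
Posterior concentration: (6.4, 11.4, 19.4, 22.4, 25.4), total = 85.0.
E[θ_{R5}|data] = α_{R5}/Σα = 25.4/85.0 = 0.2988.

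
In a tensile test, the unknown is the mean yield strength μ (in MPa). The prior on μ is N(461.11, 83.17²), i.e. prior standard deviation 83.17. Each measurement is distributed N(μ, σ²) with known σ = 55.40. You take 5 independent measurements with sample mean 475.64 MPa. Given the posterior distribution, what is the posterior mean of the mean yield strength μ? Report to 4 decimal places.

For Normal data with known variance σ², a Normal(μ₀, σ₀²) prior on μ is conjugate. Posterior precision = 1/σ₀² + n/σ²; posterior mean is the precision-weighted average of μ₀ and x̄.
n·x̄ = 5·475.64 = 2378.2.
σ₀² = 83.17² = 6917.2489, σ² = 55.40² = 3069.16; σ² + n·σ₀² = 3069.16 + 5·6917.2489 = 37655.4045.
Posterior mean = (μ₀/σ₀² + n·x̄/σ²)/(1/σ₀² + n/σ²) = (σ²·μ₀ + σ₀²·n·x̄)/(σ² + n·σ₀²) = (3069.16·461.11 + 6917.2489·2378.2)/37655.4045 = 17865821.70158/37655.4045 = 474.4557.

474.4557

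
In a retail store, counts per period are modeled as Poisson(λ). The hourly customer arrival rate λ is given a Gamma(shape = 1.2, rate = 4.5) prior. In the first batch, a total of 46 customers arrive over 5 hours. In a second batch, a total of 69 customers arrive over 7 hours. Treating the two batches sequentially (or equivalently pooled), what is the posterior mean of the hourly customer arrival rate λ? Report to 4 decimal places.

7.0424

With a Gamma(shape α, rate β) prior, the Poisson likelihood is conjugate: the posterior is Gamma(α + ΣXᵢ, β + n).
After batch 1: Gamma(α+S, β+n) = Gamma(1.2+46, 4.5+5) = Gamma(47.2, 9.5).
After batch 2: Gamma(α+S, β+n) = Gamma(47.2+69, 9.5+7) = Gamma(116.2, 16.5).
Posterior mean = α/β = 116.2/16.5 = 7.0424.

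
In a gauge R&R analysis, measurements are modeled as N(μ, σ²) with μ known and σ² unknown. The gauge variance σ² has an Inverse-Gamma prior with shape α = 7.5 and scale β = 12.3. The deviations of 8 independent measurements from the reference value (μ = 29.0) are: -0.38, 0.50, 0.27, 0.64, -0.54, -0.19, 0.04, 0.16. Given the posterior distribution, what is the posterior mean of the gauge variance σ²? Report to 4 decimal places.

With known mean μ and an Inverse-Gamma(α, β) prior on σ², the Normal likelihood is conjugate: posterior is Inv-Gamma(α + n/2, β + Σ(xᵢ−μ)²/2).
Σ(xᵢ−μ)² = (-0.38)² + (0.50)² + (0.27)² + (0.64)² + (-0.54)² + (-0.19)² + (0.04)² + (0.16)² = 1.2318.
Posterior: Inv-Gamma(7.5 + 8/2, 12.3 + 1.2318/2) = Inv-Gamma(11.50, 12.91590).
E[σ²|data] = β/(α−1) = 12.91590/10.50 = 1.2301.

1.2301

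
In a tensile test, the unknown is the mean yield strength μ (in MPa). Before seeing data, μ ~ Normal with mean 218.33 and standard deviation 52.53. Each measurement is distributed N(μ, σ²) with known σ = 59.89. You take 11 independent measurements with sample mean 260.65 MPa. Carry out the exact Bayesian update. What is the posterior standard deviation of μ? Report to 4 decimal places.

17.0767

For Normal data with known variance σ², a Normal(μ₀, σ₀²) prior on μ is conjugate. Posterior precision = 1/σ₀² + n/σ²; posterior mean is the precision-weighted average of μ₀ and x̄.
σ₀² = 52.53² = 2759.4009, σ² = 59.89² = 3586.8121; σ² + n·σ₀² = 3586.8121 + 11·2759.4009 = 33940.222.
Posterior precision = 1/σ₀² + n/σ² = 1/2759.4009 + 11/3586.8121 = (σ² + n·σ₀²)/(σ₀²σ²) = 33940.222/(2759.4009·3586.8121); posterior variance σₙ² = σ₀²σ²/(σ² + n·σ₀²) = 2759.4009·3586.8121/33940.222 = 291.614255.
Posterior SD = √σₙ² = √(2759.4009·3586.8121/33940.222) = 17.0767.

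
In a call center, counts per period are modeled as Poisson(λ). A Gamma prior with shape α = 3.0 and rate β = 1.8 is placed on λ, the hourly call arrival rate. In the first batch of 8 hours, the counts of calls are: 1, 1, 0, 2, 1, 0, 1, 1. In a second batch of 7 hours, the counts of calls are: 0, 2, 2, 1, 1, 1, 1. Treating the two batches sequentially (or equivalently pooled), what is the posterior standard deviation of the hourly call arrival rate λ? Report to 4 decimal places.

With a Gamma(shape α, rate β) prior, the Poisson likelihood is conjugate: the posterior is Gamma(α + ΣXᵢ, β + n).
Batch 1: sum of counts S = 7 over n = 8 hours.
After batch 1: Gamma(α+S, β+n) = Gamma(3.0+7, 1.8+8) = Gamma(10.0, 9.8).
Batch 2: sum of counts S = 8 over n = 7 hours.
After batch 2: Gamma(α+S, β+n) = Gamma(10.0+8, 9.8+7) = Gamma(18.0, 16.8).
SD = √α/β = √18.0/16.8 = 0.2525.

0.2525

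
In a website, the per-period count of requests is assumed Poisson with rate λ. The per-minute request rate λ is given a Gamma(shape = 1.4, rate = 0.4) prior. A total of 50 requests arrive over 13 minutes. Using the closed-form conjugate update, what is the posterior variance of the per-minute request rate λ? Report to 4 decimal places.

0.2863

With a Gamma(shape α, rate β) prior, the Poisson likelihood is conjugate: the posterior is Gamma(α + ΣXᵢ, β + n).
Posterior: Gamma(α+S, β+n) = Gamma(1.4+50, 0.4+13) = Gamma(51.4, 13.4).
Var = α/β² = 51.4/13.4² = 0.2863.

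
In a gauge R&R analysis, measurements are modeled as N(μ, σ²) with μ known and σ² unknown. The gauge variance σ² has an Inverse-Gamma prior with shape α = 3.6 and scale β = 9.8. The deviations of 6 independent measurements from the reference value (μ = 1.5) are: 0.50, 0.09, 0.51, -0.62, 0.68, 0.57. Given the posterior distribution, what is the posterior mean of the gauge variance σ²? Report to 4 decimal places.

With known mean μ and an Inverse-Gamma(α, β) prior on σ², the Normal likelihood is conjugate: posterior is Inv-Gamma(α + n/2, β + Σ(xᵢ−μ)²/2).
Σ(xᵢ−μ)² = (0.50)² + (0.09)² + (0.51)² + (-0.62)² + (0.68)² + (0.57)² = 1.6899.
Posterior: Inv-Gamma(3.6 + 6/2, 9.8 + 1.6899/2) = Inv-Gamma(6.60, 10.64495).
E[σ²|data] = β/(α−1) = 10.64495/5.60 = 1.9009.

1.9009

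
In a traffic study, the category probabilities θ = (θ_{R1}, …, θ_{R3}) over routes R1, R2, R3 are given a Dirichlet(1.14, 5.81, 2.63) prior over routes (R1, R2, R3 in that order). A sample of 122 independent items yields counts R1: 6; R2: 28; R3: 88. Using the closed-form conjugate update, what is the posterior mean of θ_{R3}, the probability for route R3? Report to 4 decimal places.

0.6888

The Dirichlet prior is conjugate to the Multinomial likelihood: each posterior αⱼ = prior αⱼ + observed count nⱼ.
Posterior concentration: (7.14, 33.81, 90.63), total = 131.58.
E[θ_{R3}|data] = α_{R3}/Σα = 90.63/131.58 = 0.6888.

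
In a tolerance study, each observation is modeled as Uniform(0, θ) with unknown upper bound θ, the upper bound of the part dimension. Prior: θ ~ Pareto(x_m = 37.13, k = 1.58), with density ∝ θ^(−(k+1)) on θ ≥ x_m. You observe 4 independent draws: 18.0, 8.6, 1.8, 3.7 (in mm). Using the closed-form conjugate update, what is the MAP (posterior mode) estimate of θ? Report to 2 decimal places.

37.13

A Pareto(scale x_m, shape k) prior on the upper bound θ of Uniform(0, θ) is conjugate: posterior is Pareto(max(x_m, max xᵢ), k + n).
Sample maximum = 18.0; prior scale x_m = 37.13 → posterior scale = max = 37.13.
Posterior shape = 1.58 + 4 = 5.58.
The Pareto density is decreasing on [x_m, ∞), so the mode is x_m = 37.13.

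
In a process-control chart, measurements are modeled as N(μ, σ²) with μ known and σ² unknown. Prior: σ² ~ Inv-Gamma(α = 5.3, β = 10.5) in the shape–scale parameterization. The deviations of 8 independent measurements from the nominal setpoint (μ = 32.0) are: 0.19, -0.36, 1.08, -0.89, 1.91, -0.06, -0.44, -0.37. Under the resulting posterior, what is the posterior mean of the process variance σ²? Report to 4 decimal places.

With known mean μ and an Inverse-Gamma(α, β) prior on σ², the Normal likelihood is conjugate: posterior is Inv-Gamma(α + n/2, β + Σ(xᵢ−μ)²/2).
Σ(xᵢ−μ)² = (0.19)² + (-0.36)² + (1.08)² + (-0.89)² + (1.91)² + (-0.06)² + (-0.44)² + (-0.37)² = 6.1064.
Posterior: Inv-Gamma(5.3 + 8/2, 10.5 + 6.1064/2) = Inv-Gamma(9.30, 13.55320).
E[σ²|data] = β/(α−1) = 13.55320/8.30 = 1.6329.

1.6329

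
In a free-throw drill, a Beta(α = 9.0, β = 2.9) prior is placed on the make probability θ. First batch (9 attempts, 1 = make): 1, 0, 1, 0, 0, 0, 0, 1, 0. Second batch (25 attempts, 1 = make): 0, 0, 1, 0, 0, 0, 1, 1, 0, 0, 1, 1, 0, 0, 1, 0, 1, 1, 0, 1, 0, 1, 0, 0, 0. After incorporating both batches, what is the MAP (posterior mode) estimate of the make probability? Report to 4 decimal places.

0.4784

The Beta prior is conjugate to a Binomial/Bernoulli likelihood; the update adds successes to α and failures to β.
After batch 1: Beta(9.0+3, 2.9+6) = Beta(12.0, 8.9).
After batch 2: Beta(12.0+10, 8.9+15) = Beta(22.0, 23.9).
Mode of Beta(a,b) for a,b>1 is (a−1)/(a+b−2) = 21.0/43.9 = 0.4784.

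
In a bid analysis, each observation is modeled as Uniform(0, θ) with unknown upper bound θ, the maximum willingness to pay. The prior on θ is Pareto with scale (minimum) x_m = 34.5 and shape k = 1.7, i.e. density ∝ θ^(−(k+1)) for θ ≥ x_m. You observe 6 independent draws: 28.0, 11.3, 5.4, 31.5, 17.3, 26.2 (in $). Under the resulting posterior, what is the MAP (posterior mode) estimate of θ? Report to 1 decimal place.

34.5

A Pareto(scale x_m, shape k) prior on the upper bound θ of Uniform(0, θ) is conjugate: posterior is Pareto(max(x_m, max xᵢ), k + n).
Sample maximum = 31.5; prior scale x_m = 34.5 → posterior scale = max = 34.5.
Posterior shape = 1.7 + 6 = 7.7.
The Pareto density is decreasing on [x_m, ∞), so the mode is x_m = 34.5.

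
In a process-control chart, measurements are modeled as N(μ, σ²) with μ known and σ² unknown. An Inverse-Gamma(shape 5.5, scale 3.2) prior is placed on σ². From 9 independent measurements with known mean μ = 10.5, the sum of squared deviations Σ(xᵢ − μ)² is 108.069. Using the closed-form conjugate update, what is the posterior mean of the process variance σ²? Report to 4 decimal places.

6.3594

With known mean μ and an Inverse-Gamma(α, β) prior on σ², the Normal likelihood is conjugate: posterior is Inv-Gamma(α + n/2, β + Σ(xᵢ−μ)²/2).
Posterior: Inv-Gamma(5.5 + 9/2, 3.2 + 108.069/2) = Inv-Gamma(10.00, 57.2345).
E[σ²|data] = β/(α−1) = 57.2345/9.00 = 6.3594.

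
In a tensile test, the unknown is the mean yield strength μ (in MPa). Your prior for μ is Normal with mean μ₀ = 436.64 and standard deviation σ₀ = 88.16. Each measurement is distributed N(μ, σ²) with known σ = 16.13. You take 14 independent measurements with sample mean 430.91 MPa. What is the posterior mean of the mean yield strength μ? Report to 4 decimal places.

For Normal data with known variance σ², a Normal(μ₀, σ₀²) prior on μ is conjugate. Posterior precision = 1/σ₀² + n/σ²; posterior mean is the precision-weighted average of μ₀ and x̄.
n·x̄ = 14·430.91 = 6032.74.
σ₀² = 88.16² = 7772.1856, σ² = 16.13² = 260.1769; σ² + n·σ₀² = 260.1769 + 14·7772.1856 = 109070.7753.
Posterior mean = (μ₀/σ₀² + n·x̄/σ²)/(1/σ₀² + n/σ²) = (σ²·μ₀ + σ₀²·n·x̄)/(σ² + n·σ₀²) = (260.1769·436.64 + 7772.1856·6032.74)/109070.7753 = 47001178.59816/109070.7753 = 430.9237.

430.9237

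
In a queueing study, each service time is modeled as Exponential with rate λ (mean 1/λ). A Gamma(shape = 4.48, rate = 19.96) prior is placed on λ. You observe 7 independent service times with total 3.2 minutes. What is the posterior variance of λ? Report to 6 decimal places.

With a Gamma(shape α, rate β) prior on the exponential rate λ, the posterior after n observations with total T = Σxᵢ is Gamma(α+n, β+T).
Posterior: Gamma(4.48+7, 19.96+3.2) = Gamma(11.48, 23.16).
Var = α/β² = 0.021403.

0.021403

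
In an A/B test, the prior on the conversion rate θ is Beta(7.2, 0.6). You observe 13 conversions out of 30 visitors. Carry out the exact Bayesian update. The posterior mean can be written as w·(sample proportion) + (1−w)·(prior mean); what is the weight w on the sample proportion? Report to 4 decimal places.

0.7937

The Beta prior is conjugate to a Binomial/Bernoulli likelihood; the update adds successes to α and failures to β.
Posterior mean = (α₀+k)/(α₀+β₀+n) = [n/(α₀+β₀+n)]·(k/n) + [(α₀+β₀)/(α₀+β₀+n)]·α₀/(α₀+β₀), so only n and the prior enter the weight.
The weight on the data is w = n/(α₀+β₀+n) = 30/(7.2+0.6+30) = 30/37.8 = 0.7937.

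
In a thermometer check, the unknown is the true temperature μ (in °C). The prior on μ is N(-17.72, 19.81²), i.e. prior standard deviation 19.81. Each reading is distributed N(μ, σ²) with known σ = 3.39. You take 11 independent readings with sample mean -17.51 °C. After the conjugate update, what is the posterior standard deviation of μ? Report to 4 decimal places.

1.0208

For Normal data with known variance σ², a Normal(μ₀, σ₀²) prior on μ is conjugate. Posterior precision = 1/σ₀² + n/σ²; posterior mean is the precision-weighted average of μ₀ and x̄.
σ₀² = 19.81² = 392.4361, σ² = 3.39² = 11.4921; σ² + n·σ₀² = 11.4921 + 11·392.4361 = 4328.2892.
Posterior precision = 1/σ₀² + n/σ² = 1/392.4361 + 11/11.4921 = (σ² + n·σ₀²)/(σ₀²σ²) = 4328.2892/(392.4361·11.4921); posterior variance σₙ² = σ₀²σ²/(σ² + n·σ₀²) = 392.4361·11.4921/4328.2892 = 1.041962.
Posterior SD = √σₙ² = √(392.4361·11.4921/4328.2892) = 1.0208.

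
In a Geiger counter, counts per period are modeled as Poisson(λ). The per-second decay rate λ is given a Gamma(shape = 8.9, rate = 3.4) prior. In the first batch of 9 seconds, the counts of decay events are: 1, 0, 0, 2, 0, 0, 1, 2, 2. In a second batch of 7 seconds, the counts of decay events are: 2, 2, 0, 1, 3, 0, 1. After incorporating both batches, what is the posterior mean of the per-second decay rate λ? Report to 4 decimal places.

1.3351

With a Gamma(shape α, rate β) prior, the Poisson likelihood is conjugate: the posterior is Gamma(α + ΣXᵢ, β + n).
Batch 1: sum of counts S = 8 over n = 9 seconds.
After batch 1: Gamma(α+S, β+n) = Gamma(8.9+8, 3.4+9) = Gamma(16.9, 12.4).
Batch 2: sum of counts S = 9 over n = 7 seconds.
After batch 2: Gamma(α+S, β+n) = Gamma(16.9+9, 12.4+7) = Gamma(25.9, 19.4).
Posterior mean = α/β = 25.9/19.4 = 1.3351.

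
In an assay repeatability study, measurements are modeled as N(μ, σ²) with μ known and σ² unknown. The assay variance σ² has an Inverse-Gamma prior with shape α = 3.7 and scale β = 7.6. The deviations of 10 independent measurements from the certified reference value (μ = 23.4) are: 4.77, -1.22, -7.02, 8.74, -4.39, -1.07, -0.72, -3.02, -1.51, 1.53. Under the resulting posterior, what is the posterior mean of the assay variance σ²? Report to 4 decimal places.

12.9731

With known mean μ and an Inverse-Gamma(α, β) prior on σ², the Normal likelihood is conjugate: posterior is Inv-Gamma(α + n/2, β + Σ(xᵢ−μ)²/2).
Σ(xᵢ−μ)² = (4.77)² + (-1.22)² + (-7.02)² + (8.74)² + (-4.39)² + (-1.07)² + (-0.72)² + (-3.02)² + (-1.51)² + (1.53)² = 184.5861.
Posterior: Inv-Gamma(3.7 + 10/2, 7.6 + 184.5861/2) = Inv-Gamma(8.70, 99.89305).
E[σ²|data] = β/(α−1) = 99.89305/7.70 = 12.9731.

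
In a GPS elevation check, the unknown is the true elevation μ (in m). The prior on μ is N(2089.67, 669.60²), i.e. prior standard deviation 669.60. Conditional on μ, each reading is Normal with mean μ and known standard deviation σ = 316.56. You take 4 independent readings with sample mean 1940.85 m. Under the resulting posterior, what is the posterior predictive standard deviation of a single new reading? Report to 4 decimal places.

For Normal data with known variance σ², a Normal(μ₀, σ₀²) prior on μ is conjugate. Posterior precision = 1/σ₀² + n/σ²; posterior mean is the precision-weighted average of μ₀ and x̄.
σ₀² = 669.60² = 448364.16, σ² = 316.56² = 100210.2336; σ² + n·σ₀² = 100210.2336 + 4·448364.16 = 1893666.8736.
Posterior precision = 1/σ₀² + n/σ² = 1/448364.16 + 4/100210.2336 = (σ² + n·σ₀²)/(σ₀²σ²) = 1893666.8736/(448364.16·100210.2336); posterior variance σₙ² = σ₀²σ²/(σ² + n·σ₀²) = 448364.16·100210.2336/1893666.8736 = 23726.811636.
Predictive variance for one new observation = σₙ² + σ² = 448364.16·100210.2336/1893666.8736 + 100210.2336 = σ²·(σ₀² + 1893666.8736)/1893666.8736 = 100210.2336·2342031.0336/1893666.8736 = 123937.045236; SD = √(100210.2336·2342031.0336/1893666.8736) = 352.0469.

352.0469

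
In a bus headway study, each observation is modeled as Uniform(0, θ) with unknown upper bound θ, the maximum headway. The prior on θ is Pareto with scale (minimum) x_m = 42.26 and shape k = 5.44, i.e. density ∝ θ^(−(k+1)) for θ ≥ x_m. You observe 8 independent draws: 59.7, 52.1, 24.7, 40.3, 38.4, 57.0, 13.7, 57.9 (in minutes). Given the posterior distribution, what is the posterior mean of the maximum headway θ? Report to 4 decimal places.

64.4990

A Pareto(scale x_m, shape k) prior on the upper bound θ of Uniform(0, θ) is conjugate: posterior is Pareto(max(x_m, max xᵢ), k + n).
Sample maximum = 59.7; prior scale x_m = 42.26 → posterior scale = max = 59.70.
Posterior shape = 5.44 + 8 = 13.44.
E[θ|data] = k·x_m/(k−1) = 13.44·59.70/12.44 = 64.4990.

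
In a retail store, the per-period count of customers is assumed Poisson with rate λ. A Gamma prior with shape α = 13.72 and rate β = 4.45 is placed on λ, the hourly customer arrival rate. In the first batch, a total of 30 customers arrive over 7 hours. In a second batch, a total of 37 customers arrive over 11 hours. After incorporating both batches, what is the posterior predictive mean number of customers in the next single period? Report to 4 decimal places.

With a Gamma(shape α, rate β) prior, the Poisson likelihood is conjugate: the posterior is Gamma(α + ΣXᵢ, β + n).
After batch 1: Gamma(α+S, β+n) = Gamma(13.72+30, 4.45+7) = Gamma(43.72, 11.45).
After batch 2: Gamma(α+S, β+n) = Gamma(43.72+37, 11.45+11) = Gamma(80.72, 22.45).
The predictive distribution for one future period is NegBinom with mean α/β = 3.5955.

3.5955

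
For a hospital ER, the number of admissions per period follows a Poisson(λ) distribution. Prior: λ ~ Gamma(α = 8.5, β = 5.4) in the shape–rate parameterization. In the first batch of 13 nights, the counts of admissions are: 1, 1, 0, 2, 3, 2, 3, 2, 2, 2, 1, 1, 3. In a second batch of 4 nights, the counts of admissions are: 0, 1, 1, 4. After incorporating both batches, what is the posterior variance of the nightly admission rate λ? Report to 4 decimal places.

0.0747

With a Gamma(shape α, rate β) prior, the Poisson likelihood is conjugate: the posterior is Gamma(α + ΣXᵢ, β + n).
Batch 1: sum of counts S = 23 over n = 13 nights.
After batch 1: Gamma(α+S, β+n) = Gamma(8.5+23, 5.4+13) = Gamma(31.5, 18.4).
Batch 2: sum of counts S = 6 over n = 4 nights.
After batch 2: Gamma(α+S, β+n) = Gamma(31.5+6, 18.4+4) = Gamma(37.5, 22.4).
Var = α/β² = 37.5/22.4² = 0.0747.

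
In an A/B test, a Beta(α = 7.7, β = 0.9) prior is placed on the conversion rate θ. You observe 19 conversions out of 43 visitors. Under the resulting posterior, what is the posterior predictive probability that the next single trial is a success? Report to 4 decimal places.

The Beta prior is conjugate to a Binomial/Bernoulli likelihood; the update adds successes to α and failures to β.
Posterior: Beta(α+k, β+n−k) = Beta(7.7+19, 0.9+24) = Beta(26.7, 24.9).
For a single future Bernoulli trial, P(success | data) = α/(α+β) = 0.5174.

0.5174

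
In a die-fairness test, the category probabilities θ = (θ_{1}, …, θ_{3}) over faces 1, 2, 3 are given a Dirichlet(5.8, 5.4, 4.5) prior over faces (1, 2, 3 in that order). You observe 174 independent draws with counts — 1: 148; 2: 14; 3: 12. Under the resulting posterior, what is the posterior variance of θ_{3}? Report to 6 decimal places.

0.000416

The Dirichlet prior is conjugate to the Multinomial likelihood: each posterior αⱼ = prior αⱼ + observed count nⱼ.
Posterior concentration: (153.8, 19.4, 16.5), total = 189.7.
Var[θ_j] = α_j(Σα−α_j)/((Σα)²(Σα+1)) = 16.5·173.2/(189.7²·190.7) = 0.000416.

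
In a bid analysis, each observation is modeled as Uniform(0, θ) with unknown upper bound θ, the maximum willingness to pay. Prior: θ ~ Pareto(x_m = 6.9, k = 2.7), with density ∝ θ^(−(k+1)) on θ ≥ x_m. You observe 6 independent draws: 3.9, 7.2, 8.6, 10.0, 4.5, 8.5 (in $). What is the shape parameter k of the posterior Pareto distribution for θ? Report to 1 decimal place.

8.7

A Pareto(scale x_m, shape k) prior on the upper bound θ of Uniform(0, θ) is conjugate: posterior is Pareto(max(x_m, max xᵢ), k + n).
Sample maximum = 10.0; prior scale x_m = 6.9 → posterior scale = max = 10.0.
Posterior shape = 2.7 + 6 = 8.7.
Posterior shape k = 8.7.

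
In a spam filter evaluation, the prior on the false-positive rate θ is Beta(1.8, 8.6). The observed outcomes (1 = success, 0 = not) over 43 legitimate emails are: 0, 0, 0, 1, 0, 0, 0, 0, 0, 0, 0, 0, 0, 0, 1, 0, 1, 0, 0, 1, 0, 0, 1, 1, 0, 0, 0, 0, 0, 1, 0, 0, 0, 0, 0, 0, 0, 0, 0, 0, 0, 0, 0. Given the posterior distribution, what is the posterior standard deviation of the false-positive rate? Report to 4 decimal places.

0.0503

The Beta prior is conjugate to a Binomial/Bernoulli likelihood; the update adds successes to α and failures to β.
Posterior: Beta(α+k, β+n−k) = Beta(1.8+7, 8.6+36) = Beta(8.8, 44.6).
Var = αβ/((α+β)²(α+β+1)) = 8.8·44.6/(53.4²·54.4) = 0.00253009; SD = √0.00253009 = 0.0503.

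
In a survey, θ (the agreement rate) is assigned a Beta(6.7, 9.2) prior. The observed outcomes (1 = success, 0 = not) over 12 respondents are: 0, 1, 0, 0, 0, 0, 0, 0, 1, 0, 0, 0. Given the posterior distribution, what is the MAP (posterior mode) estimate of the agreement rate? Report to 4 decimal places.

0.2973

The Beta prior is conjugate to a Binomial/Bernoulli likelihood; the update adds successes to α and failures to β.
Posterior: Beta(α+k, β+n−k) = Beta(6.7+2, 9.2+10) = Beta(8.7, 19.2).
Mode of Beta(a,b) for a,b>1 is (a−1)/(a+b−2) = 7.7/25.9 = 0.2973.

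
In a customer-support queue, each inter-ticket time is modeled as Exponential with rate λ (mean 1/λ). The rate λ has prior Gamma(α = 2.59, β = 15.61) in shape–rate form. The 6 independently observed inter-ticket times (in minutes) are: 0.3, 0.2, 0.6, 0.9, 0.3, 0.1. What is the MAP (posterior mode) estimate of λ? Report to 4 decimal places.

With a Gamma(shape α, rate β) prior on the exponential rate λ, the posterior after n observations with total T = Σxᵢ is Gamma(α+n, β+T).
Sum of observations T = 2.4 minutes; n = 6.
Posterior: Gamma(2.59+6, 15.61+2.4) = Gamma(8.59, 18.01).
Mode = (α−1)/β = 0.4214.

0.4214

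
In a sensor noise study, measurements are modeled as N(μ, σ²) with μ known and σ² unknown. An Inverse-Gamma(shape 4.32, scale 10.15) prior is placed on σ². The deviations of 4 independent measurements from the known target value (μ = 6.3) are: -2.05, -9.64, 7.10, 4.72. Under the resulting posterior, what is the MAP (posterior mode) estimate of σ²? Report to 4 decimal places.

With known mean μ and an Inverse-Gamma(α, β) prior on σ², the Normal likelihood is conjugate: posterior is Inv-Gamma(α + n/2, β + Σ(xᵢ−μ)²/2).
Σ(xᵢ−μ)² = (-2.05)² + (-9.64)² + (7.10)² + (4.72)² = 169.8205.
Posterior: Inv-Gamma(4.32 + 4/2, 10.15 + 169.8205/2) = Inv-Gamma(6.32, 95.06025).
Mode = β/(α+1) = 95.06025/7.32 = 12.9864.

12.9864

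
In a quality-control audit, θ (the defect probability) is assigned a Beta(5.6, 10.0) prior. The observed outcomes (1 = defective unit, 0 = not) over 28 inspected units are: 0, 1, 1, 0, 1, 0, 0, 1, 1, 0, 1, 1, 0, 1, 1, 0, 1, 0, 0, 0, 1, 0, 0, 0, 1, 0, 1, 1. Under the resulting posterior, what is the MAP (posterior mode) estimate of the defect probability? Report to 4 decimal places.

0.4471

The Beta prior is conjugate to a Binomial/Bernoulli likelihood; the update adds successes to α and failures to β.
Posterior: Beta(α+k, β+n−k) = Beta(5.6+14, 10.0+14) = Beta(19.6, 24.0).
Mode of Beta(a,b) for a,b>1 is (a−1)/(a+b−2) = 18.6/41.6 = 0.4471.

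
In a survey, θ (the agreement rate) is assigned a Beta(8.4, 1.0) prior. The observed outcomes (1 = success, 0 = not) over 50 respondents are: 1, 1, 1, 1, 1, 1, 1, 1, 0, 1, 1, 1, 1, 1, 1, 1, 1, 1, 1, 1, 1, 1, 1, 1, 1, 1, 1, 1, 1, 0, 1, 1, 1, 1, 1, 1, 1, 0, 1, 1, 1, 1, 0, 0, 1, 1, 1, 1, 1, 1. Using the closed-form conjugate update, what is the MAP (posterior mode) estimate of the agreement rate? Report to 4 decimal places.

0.9129

The Beta prior is conjugate to a Binomial/Bernoulli likelihood; the update adds successes to α and failures to β.
Posterior: Beta(α+k, β+n−k) = Beta(8.4+45, 1.0+5) = Beta(53.4, 6.0).
Mode of Beta(a,b) for a,b>1 is (a−1)/(a+b−2) = 52.4/57.4 = 0.9129.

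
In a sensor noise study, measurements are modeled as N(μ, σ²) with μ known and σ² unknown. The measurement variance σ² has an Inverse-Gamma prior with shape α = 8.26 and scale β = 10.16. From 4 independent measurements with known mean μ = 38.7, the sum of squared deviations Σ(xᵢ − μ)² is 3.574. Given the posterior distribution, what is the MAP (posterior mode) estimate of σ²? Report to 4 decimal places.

1.0610

With known mean μ and an Inverse-Gamma(α, β) prior on σ², the Normal likelihood is conjugate: posterior is Inv-Gamma(α + n/2, β + Σ(xᵢ−μ)²/2).
Posterior: Inv-Gamma(8.26 + 4/2, 10.16 + 3.574/2) = Inv-Gamma(10.26, 11.9470).
Mode = β/(α+1) = 11.9470/11.26 = 1.0610.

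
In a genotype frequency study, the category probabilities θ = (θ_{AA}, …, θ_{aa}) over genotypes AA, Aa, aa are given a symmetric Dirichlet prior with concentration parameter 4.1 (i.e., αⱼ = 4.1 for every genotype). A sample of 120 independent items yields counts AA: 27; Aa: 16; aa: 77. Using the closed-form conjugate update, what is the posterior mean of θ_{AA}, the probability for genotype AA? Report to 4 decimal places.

0.2351

The Dirichlet prior is conjugate to the Multinomial likelihood: each posterior αⱼ = prior αⱼ + observed count nⱼ.
Posterior concentration: (31.1, 20.1, 81.1), total = 132.3.
E[θ_{AA}|data] = α_{AA}/Σα = 31.1/132.3 = 0.2351.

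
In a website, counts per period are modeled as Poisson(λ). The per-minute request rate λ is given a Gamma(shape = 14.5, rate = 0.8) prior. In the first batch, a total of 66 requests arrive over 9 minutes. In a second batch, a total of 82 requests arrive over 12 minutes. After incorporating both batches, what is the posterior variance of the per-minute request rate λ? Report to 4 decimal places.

With a Gamma(shape α, rate β) prior, the Poisson likelihood is conjugate: the posterior is Gamma(α + ΣXᵢ, β + n).
After batch 1: Gamma(α+S, β+n) = Gamma(14.5+66, 0.8+9) = Gamma(80.5, 9.8).
After batch 2: Gamma(α+S, β+n) = Gamma(80.5+82, 9.8+12) = Gamma(162.5, 21.8).
Var = α/β² = 162.5/21.8² = 0.3419.

0.3419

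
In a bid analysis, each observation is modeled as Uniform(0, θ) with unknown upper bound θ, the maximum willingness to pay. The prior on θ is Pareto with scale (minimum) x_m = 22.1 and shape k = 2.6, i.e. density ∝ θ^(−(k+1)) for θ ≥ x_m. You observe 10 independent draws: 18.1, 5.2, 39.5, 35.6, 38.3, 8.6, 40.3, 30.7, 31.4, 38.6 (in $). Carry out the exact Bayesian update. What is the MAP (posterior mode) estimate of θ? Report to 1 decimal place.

40.3

A Pareto(scale x_m, shape k) prior on the upper bound θ of Uniform(0, θ) is conjugate: posterior is Pareto(max(x_m, max xᵢ), k + n).
Sample maximum = 40.3; prior scale x_m = 22.1 → posterior scale = max = 40.3.
Posterior shape = 2.6 + 10 = 12.6.
The Pareto density is decreasing on [x_m, ∞), so the mode is x_m = 40.3.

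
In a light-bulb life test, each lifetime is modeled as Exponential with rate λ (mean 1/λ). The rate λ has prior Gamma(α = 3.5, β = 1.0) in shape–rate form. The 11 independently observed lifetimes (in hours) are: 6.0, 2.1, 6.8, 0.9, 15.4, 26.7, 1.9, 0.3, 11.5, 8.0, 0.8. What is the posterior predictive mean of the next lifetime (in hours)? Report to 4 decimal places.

With a Gamma(shape α, rate β) prior on the exponential rate λ, the posterior after n observations with total T = Σxᵢ is Gamma(α+n, β+T).
Sum of observations T = 80.4 hours; n = 11.
Posterior: Gamma(3.5+11, 1.0+80.4) = Gamma(14.5, 81.4).
The predictive distribution for the next observation is Lomax; its mean is β/(α−1) = 81.4/13.5 = 6.0296.

6.0296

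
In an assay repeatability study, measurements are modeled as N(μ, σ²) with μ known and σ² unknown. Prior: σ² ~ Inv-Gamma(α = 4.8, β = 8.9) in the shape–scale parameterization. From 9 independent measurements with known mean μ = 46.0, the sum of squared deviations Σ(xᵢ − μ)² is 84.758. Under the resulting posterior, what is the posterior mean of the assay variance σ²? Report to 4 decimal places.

6.1782

With known mean μ and an Inverse-Gamma(α, β) prior on σ², the Normal likelihood is conjugate: posterior is Inv-Gamma(α + n/2, β + Σ(xᵢ−μ)²/2).
Posterior: Inv-Gamma(4.8 + 9/2, 8.9 + 84.758/2) = Inv-Gamma(9.30, 51.2790).
E[σ²|data] = β/(α−1) = 51.2790/8.30 = 6.1782.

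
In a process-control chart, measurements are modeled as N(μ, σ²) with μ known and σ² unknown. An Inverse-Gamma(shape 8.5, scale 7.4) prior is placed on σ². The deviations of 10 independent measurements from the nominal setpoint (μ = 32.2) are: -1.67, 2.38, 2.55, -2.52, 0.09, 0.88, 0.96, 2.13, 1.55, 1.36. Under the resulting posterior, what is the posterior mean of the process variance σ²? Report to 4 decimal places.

With known mean μ and an Inverse-Gamma(α, β) prior on σ², the Normal likelihood is conjugate: posterior is Inv-Gamma(α + n/2, β + Σ(xᵢ−μ)²/2).
Σ(xᵢ−μ)² = (-1.67)² + (2.38)² + (2.55)² + (-2.52)² + (0.09)² + (0.88)² + (0.96)² + (2.13)² + (1.55)² + (1.36)² = 31.7993.
Posterior: Inv-Gamma(8.5 + 10/2, 7.4 + 31.7993/2) = Inv-Gamma(13.50, 23.29965).
E[σ²|data] = β/(α−1) = 23.29965/12.50 = 1.8640.

1.8640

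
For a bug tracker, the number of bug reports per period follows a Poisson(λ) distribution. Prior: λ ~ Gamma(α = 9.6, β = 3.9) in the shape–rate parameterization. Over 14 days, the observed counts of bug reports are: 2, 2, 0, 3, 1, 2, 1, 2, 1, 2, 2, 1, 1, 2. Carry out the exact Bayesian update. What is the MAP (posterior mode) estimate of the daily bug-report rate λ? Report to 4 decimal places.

1.7095

With a Gamma(shape α, rate β) prior, the Poisson likelihood is conjugate: the posterior is Gamma(α + ΣXᵢ, β + n).
Sum of counts S = 22 over n = 14 days.
Posterior: Gamma(α+S, β+n) = Gamma(9.6+22, 3.9+14) = Gamma(31.6, 17.9).
Mode of Gamma(α,β) for α≥1 is (α−1)/β = 30.6/17.9 = 1.7095.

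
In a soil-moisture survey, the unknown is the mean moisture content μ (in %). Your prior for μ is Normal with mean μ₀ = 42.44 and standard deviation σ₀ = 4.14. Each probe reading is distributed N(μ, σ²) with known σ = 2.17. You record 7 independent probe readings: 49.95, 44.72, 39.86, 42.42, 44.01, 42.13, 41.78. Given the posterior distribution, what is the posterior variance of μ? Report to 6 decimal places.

For Normal data with known variance σ², a Normal(μ₀, σ₀²) prior on μ is conjugate. Posterior precision = 1/σ₀² + n/σ²; posterior mean is the precision-weighted average of μ₀ and x̄.
σ₀² = 4.14² = 17.1396, σ² = 2.17² = 4.7089; σ² + n·σ₀² = 4.7089 + 7·17.1396 = 124.6861.
Posterior precision = 1/σ₀² + n/σ² = 1/17.1396 + 7/4.7089 = (σ² + n·σ₀²)/(σ₀²σ²) = 124.6861/(17.1396·4.7089); posterior variance σₙ² = σ₀²σ²/(σ² + n·σ₀²) = 17.1396·4.7089/124.6861 = 0.647295.

0.647295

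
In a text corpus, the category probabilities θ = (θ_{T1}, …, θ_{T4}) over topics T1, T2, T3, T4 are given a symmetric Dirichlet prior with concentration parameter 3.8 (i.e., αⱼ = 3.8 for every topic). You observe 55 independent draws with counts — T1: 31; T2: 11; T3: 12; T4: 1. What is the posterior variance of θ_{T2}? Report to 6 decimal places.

The Dirichlet prior is conjugate to the Multinomial likelihood: each posterior αⱼ = prior αⱼ + observed count nⱼ.
Posterior concentration: (34.8, 14.8, 15.8, 4.8), total = 70.2.
Var[θ_j] = α_j(Σα−α_j)/((Σα)²(Σα+1)) = 14.8·55.4/(70.2²·71.2) = 0.002337.

0.002337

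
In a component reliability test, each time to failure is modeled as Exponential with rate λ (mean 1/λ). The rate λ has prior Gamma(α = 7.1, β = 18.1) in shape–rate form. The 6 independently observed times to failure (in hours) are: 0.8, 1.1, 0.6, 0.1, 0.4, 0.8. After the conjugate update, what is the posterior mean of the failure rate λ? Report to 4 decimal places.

0.5982

With a Gamma(shape α, rate β) prior on the exponential rate λ, the posterior after n observations with total T = Σxᵢ is Gamma(α+n, β+T).
Sum of observations T = 3.8 hours; n = 6.
Posterior: Gamma(7.1+6, 18.1+3.8) = Gamma(13.1, 21.9).
Posterior mean of λ = α/β = 13.1/21.9 = 0.5982.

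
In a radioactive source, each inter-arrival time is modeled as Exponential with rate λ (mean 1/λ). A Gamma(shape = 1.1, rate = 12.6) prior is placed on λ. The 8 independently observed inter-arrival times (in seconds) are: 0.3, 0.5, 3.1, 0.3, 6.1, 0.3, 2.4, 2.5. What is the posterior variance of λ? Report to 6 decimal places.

With a Gamma(shape α, rate β) prior on the exponential rate λ, the posterior after n observations with total T = Σxᵢ is Gamma(α+n, β+T).
Sum of observations T = 15.5 seconds; n = 8.
Posterior: Gamma(1.1+8, 12.6+15.5) = Gamma(9.1, 28.1).
Var = α/β² = 0.011525.

0.011525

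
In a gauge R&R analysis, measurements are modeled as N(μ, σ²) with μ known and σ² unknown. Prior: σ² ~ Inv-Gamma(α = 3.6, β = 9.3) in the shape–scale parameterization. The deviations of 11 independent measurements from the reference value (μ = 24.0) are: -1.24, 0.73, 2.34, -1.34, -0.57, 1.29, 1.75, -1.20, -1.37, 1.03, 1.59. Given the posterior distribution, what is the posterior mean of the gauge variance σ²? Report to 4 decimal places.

With known mean μ and an Inverse-Gamma(α, β) prior on σ², the Normal likelihood is conjugate: posterior is Inv-Gamma(α + n/2, β + Σ(xᵢ−μ)²/2).
Σ(xᵢ−μ)² = (-1.24)² + (0.73)² + (2.34)² + (-1.34)² + (-0.57)² + (1.29)² + (1.75)² + (-1.20)² + (-1.37)² + (1.03)² + (1.59)² = 21.2991.
Posterior: Inv-Gamma(3.6 + 11/2, 9.3 + 21.2991/2) = Inv-Gamma(9.10, 19.94955).
E[σ²|data] = β/(α−1) = 19.94955/8.10 = 2.4629.

2.4629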